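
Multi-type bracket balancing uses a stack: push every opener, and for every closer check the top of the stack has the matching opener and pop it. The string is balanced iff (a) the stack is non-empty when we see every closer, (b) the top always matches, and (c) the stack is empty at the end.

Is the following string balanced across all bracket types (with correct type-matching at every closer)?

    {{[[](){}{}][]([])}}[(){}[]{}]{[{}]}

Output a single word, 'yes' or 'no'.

Answer: yes

Derivation:
pos 0: push '{'; stack = {
pos 1: push '{'; stack = {{
pos 2: push '['; stack = {{[
pos 3: push '['; stack = {{[[
pos 4: ']' matches '['; pop; stack = {{[
pos 5: push '('; stack = {{[(
pos 6: ')' matches '('; pop; stack = {{[
pos 7: push '{'; stack = {{[{
pos 8: '}' matches '{'; pop; stack = {{[
pos 9: push '{'; stack = {{[{
pos 10: '}' matches '{'; pop; stack = {{[
pos 11: ']' matches '['; pop; stack = {{
pos 12: push '['; stack = {{[
pos 13: ']' matches '['; pop; stack = {{
pos 14: push '('; stack = {{(
pos 15: push '['; stack = {{([
pos 16: ']' matches '['; pop; stack = {{(
pos 17: ')' matches '('; pop; stack = {{
pos 18: '}' matches '{'; pop; stack = {
pos 19: '}' matches '{'; pop; stack = (empty)
pos 20: push '['; stack = [
pos 21: push '('; stack = [(
pos 22: ')' matches '('; pop; stack = [
pos 23: push '{'; stack = [{
pos 24: '}' matches '{'; pop; stack = [
pos 25: push '['; stack = [[
pos 26: ']' matches '['; pop; stack = [
pos 27: push '{'; stack = [{
pos 28: '}' matches '{'; pop; stack = [
pos 29: ']' matches '['; pop; stack = (empty)
pos 30: push '{'; stack = {
pos 31: push '['; stack = {[
pos 32: push '{'; stack = {[{
pos 33: '}' matches '{'; pop; stack = {[
pos 34: ']' matches '['; pop; stack = {
pos 35: '}' matches '{'; pop; stack = (empty)
end: stack empty → VALID
Verdict: properly nested → yes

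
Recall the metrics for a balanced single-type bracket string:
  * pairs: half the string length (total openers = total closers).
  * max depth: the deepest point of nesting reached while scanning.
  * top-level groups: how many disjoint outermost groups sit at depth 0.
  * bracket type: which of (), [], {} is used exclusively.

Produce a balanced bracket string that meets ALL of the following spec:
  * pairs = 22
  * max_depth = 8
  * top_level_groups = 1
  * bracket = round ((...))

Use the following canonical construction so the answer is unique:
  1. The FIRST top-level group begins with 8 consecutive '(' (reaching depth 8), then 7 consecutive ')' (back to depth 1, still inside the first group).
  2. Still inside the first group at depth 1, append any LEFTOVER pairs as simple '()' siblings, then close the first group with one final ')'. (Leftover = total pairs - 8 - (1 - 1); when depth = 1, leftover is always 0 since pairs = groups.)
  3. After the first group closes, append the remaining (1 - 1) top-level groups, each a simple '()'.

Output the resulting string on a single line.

Answer: (((((((()))))))()()()()()()()()()()()()()())

Derivation:
Spec: pairs=22 depth=8 groups=1
Leftover pairs = 22 - 8 - (1-1) = 14
First group: deep chain of depth 8 + 14 sibling pairs
Remaining 0 groups: simple '()' each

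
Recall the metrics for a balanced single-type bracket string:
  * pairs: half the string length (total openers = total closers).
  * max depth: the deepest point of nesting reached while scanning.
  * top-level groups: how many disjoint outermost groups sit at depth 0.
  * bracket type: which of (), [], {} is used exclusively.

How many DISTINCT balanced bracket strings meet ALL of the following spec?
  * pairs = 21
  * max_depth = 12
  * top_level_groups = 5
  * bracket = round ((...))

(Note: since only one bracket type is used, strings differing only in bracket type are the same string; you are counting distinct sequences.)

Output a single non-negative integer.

Answer: 1105335

Derivation:
Spec: pairs=21 depth=12 groups=5
Count(depth <= 12) = 1739743275
Count(depth <= 11) = 1738637940
Count(depth == 12) = 1739743275 - 1738637940 = 1105335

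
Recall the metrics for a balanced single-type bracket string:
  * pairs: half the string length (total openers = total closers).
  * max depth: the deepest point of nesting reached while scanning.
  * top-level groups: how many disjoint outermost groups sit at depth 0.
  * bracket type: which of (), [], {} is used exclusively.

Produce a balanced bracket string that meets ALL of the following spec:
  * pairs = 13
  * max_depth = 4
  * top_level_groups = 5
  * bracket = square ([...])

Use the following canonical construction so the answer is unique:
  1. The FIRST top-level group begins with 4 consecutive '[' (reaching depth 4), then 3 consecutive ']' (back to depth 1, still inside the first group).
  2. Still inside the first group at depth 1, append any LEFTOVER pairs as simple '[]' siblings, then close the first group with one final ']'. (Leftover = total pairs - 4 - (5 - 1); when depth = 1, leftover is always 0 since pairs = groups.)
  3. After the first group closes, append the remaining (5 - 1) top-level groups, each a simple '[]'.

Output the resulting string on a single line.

Answer: [[[[]]][][][][][]][][][][]

Derivation:
Spec: pairs=13 depth=4 groups=5
Leftover pairs = 13 - 4 - (5-1) = 5
First group: deep chain of depth 4 + 5 sibling pairs
Remaining 4 groups: simple '[]' each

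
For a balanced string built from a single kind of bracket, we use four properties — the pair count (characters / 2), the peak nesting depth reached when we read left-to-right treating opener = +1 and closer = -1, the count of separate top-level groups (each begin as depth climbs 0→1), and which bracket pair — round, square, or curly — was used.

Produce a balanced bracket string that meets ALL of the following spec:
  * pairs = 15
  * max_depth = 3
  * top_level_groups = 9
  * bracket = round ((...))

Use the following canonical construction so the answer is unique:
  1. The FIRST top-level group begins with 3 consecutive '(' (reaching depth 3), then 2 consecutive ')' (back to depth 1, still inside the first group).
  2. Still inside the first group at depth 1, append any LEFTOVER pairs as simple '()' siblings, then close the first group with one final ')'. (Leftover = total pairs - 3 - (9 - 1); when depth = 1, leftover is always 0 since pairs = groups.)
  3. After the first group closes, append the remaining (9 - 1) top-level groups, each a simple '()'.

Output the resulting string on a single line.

Answer: ((())()()()())()()()()()()()()

Derivation:
Spec: pairs=15 depth=3 groups=9
Leftover pairs = 15 - 3 - (9-1) = 4
First group: deep chain of depth 3 + 4 sibling pairs
Remaining 8 groups: simple '()' each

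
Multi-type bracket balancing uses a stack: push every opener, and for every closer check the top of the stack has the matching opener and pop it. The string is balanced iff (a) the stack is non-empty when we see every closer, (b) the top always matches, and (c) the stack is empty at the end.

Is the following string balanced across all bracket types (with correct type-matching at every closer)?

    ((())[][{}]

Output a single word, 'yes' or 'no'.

Answer: no

Derivation:
pos 0: push '('; stack = (
pos 1: push '('; stack = ((
pos 2: push '('; stack = (((
pos 3: ')' matches '('; pop; stack = ((
pos 4: ')' matches '('; pop; stack = (
pos 5: push '['; stack = ([
pos 6: ']' matches '['; pop; stack = (
pos 7: push '['; stack = ([
pos 8: push '{'; stack = ([{
pos 9: '}' matches '{'; pop; stack = ([
pos 10: ']' matches '['; pop; stack = (
end: stack still non-empty (() → INVALID
Verdict: unclosed openers at end: ( → no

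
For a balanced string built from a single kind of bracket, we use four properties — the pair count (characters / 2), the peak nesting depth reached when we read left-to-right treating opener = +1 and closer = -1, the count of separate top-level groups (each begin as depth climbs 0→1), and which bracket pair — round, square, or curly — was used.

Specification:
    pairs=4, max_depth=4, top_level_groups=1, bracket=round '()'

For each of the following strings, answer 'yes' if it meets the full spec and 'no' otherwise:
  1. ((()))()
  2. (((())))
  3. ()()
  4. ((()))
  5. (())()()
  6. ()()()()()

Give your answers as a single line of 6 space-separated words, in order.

String 1 '((()))()': depth seq [1 2 3 2 1 0 1 0]
  -> pairs=4 depth=3 groups=2 -> no
String 2 '(((())))': depth seq [1 2 3 4 3 2 1 0]
  -> pairs=4 depth=4 groups=1 -> yes
String 3 '()()': depth seq [1 0 1 0]
  -> pairs=2 depth=1 groups=2 -> no
String 4 '((()))': depth seq [1 2 3 2 1 0]
  -> pairs=3 depth=3 groups=1 -> no
String 5 '(())()()': depth seq [1 2 1 0 1 0 1 0]
  -> pairs=4 depth=2 groups=3 -> no
String 6 '()()()()()': depth seq [1 0 1 0 1 0 1 0 1 0]
  -> pairs=5 depth=1 groups=5 -> no

Answer: no yes no no no no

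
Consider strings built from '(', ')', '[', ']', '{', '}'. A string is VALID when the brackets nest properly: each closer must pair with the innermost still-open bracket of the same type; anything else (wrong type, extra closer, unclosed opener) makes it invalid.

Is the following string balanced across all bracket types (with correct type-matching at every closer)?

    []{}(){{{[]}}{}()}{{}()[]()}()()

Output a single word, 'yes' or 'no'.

pos 0: push '['; stack = [
pos 1: ']' matches '['; pop; stack = (empty)
pos 2: push '{'; stack = {
pos 3: '}' matches '{'; pop; stack = (empty)
pos 4: push '('; stack = (
pos 5: ')' matches '('; pop; stack = (empty)
pos 6: push '{'; stack = {
pos 7: push '{'; stack = {{
pos 8: push '{'; stack = {{{
pos 9: push '['; stack = {{{[
pos 10: ']' matches '['; pop; stack = {{{
pos 11: '}' matches '{'; pop; stack = {{
pos 12: '}' matches '{'; pop; stack = {
pos 13: push '{'; stack = {{
pos 14: '}' matches '{'; pop; stack = {
pos 15: push '('; stack = {(
pos 16: ')' matches '('; pop; stack = {
pos 17: '}' matches '{'; pop; stack = (empty)
pos 18: push '{'; stack = {
pos 19: push '{'; stack = {{
pos 20: '}' matches '{'; pop; stack = {
pos 21: push '('; stack = {(
pos 22: ')' matches '('; pop; stack = {
pos 23: push '['; stack = {[
pos 24: ']' matches '['; pop; stack = {
pos 25: push '('; stack = {(
pos 26: ')' matches '('; pop; stack = {
pos 27: '}' matches '{'; pop; stack = (empty)
pos 28: push '('; stack = (
pos 29: ')' matches '('; pop; stack = (empty)
pos 30: push '('; stack = (
pos 31: ')' matches '('; pop; stack = (empty)
end: stack empty → VALID
Verdict: properly nested → yes

Answer: yes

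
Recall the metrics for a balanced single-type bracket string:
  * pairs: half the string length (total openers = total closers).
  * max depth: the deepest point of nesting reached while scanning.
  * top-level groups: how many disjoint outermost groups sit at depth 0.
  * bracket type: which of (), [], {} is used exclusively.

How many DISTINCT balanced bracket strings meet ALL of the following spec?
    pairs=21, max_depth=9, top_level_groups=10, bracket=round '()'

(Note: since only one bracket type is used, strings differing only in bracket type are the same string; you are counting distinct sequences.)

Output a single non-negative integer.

Answer: 31920

Derivation:
Spec: pairs=21 depth=9 groups=10
Count(depth <= 9) = 40316110
Count(depth <= 8) = 40284190
Count(depth == 9) = 40316110 - 40284190 = 31920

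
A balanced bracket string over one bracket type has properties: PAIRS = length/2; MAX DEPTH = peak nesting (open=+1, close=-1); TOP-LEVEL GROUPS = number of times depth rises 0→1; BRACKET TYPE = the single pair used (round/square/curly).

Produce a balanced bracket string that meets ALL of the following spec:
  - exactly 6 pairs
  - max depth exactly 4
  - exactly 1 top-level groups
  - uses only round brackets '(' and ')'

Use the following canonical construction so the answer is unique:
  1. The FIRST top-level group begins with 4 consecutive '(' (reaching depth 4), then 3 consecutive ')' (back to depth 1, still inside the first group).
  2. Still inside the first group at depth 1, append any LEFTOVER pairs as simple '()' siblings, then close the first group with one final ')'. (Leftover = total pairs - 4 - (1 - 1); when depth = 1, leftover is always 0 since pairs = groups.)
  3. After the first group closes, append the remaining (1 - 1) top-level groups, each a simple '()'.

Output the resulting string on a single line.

Spec: pairs=6 depth=4 groups=1
Leftover pairs = 6 - 4 - (1-1) = 2
First group: deep chain of depth 4 + 2 sibling pairs
Remaining 0 groups: simple '()' each

Answer: (((()))()())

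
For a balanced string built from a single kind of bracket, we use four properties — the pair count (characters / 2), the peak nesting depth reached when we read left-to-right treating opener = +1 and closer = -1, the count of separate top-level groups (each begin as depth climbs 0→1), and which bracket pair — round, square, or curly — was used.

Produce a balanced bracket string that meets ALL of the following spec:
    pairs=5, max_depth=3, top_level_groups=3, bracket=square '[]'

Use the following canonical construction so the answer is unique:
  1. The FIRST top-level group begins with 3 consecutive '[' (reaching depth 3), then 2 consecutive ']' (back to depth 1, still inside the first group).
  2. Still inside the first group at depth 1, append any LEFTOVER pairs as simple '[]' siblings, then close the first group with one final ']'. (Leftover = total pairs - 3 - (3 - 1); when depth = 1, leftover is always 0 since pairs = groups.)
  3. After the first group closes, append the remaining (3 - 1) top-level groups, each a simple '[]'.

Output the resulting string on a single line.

Spec: pairs=5 depth=3 groups=3
Leftover pairs = 5 - 3 - (3-1) = 0
First group: deep chain of depth 3 + 0 sibling pairs
Remaining 2 groups: simple '[]' each

Answer: [[[]]][][]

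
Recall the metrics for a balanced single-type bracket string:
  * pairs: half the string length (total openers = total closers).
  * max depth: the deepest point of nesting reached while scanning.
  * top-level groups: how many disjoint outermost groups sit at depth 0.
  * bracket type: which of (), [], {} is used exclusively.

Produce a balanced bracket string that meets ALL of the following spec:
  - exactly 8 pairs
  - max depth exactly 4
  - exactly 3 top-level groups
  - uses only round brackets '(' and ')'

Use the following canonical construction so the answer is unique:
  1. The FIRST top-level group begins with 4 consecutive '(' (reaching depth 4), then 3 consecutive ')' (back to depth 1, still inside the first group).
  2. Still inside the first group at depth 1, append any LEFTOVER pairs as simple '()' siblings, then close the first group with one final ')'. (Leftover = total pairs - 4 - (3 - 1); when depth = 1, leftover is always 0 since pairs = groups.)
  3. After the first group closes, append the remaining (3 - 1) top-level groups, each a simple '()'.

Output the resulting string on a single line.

Spec: pairs=8 depth=4 groups=3
Leftover pairs = 8 - 4 - (3-1) = 2
First group: deep chain of depth 4 + 2 sibling pairs
Remaining 2 groups: simple '()' each

Answer: (((()))()())()()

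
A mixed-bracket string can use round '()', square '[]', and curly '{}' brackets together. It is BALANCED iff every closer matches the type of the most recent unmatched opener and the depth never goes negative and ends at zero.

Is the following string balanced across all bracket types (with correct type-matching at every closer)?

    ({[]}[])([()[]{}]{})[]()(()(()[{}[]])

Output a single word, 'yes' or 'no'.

pos 0: push '('; stack = (
pos 1: push '{'; stack = ({
pos 2: push '['; stack = ({[
pos 3: ']' matches '['; pop; stack = ({
pos 4: '}' matches '{'; pop; stack = (
pos 5: push '['; stack = ([
pos 6: ']' matches '['; pop; stack = (
pos 7: ')' matches '('; pop; stack = (empty)
pos 8: push '('; stack = (
pos 9: push '['; stack = ([
pos 10: push '('; stack = ([(
pos 11: ')' matches '('; pop; stack = ([
pos 12: push '['; stack = ([[
pos 13: ']' matches '['; pop; stack = ([
pos 14: push '{'; stack = ([{
pos 15: '}' matches '{'; pop; stack = ([
pos 16: ']' matches '['; pop; stack = (
pos 17: push '{'; stack = ({
pos 18: '}' matches '{'; pop; stack = (
pos 19: ')' matches '('; pop; stack = (empty)
pos 20: push '['; stack = [
pos 21: ']' matches '['; pop; stack = (empty)
pos 22: push '('; stack = (
pos 23: ')' matches '('; pop; stack = (empty)
pos 24: push '('; stack = (
pos 25: push '('; stack = ((
pos 26: ')' matches '('; pop; stack = (
pos 27: push '('; stack = ((
pos 28: push '('; stack = (((
pos 29: ')' matches '('; pop; stack = ((
pos 30: push '['; stack = (([
pos 31: push '{'; stack = (([{
pos 32: '}' matches '{'; pop; stack = (([
pos 33: push '['; stack = (([[
pos 34: ']' matches '['; pop; stack = (([
pos 35: ']' matches '['; pop; stack = ((
pos 36: ')' matches '('; pop; stack = (
end: stack still non-empty (() → INVALID
Verdict: unclosed openers at end: ( → no

Answer: no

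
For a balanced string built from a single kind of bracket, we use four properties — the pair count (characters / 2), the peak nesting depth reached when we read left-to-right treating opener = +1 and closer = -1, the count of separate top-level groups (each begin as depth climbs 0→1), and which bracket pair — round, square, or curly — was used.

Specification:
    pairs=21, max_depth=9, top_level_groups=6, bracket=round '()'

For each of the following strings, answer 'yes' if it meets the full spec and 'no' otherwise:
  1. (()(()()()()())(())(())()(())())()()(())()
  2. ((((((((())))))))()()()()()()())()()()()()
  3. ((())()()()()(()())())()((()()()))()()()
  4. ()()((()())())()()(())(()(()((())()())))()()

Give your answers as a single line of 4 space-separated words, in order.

String 1 '(()(()()()()())(())(())()(())())()()(())()': depth seq [1 2 1 2 3 2 3 2 3 2 3 2 3 2 1 2 3 2 1 2 3 2 1 2 1 2 3 2 1 2 1 0 1 0 1 0 1 2 1 0 1 0]
  -> pairs=21 depth=3 groups=5 -> no
String 2 '((((((((())))))))()()()()()()())()()()()()': depth seq [1 2 3 4 5 6 7 8 9 8 7 6 5 4 3 2 1 2 1 2 1 2 1 2 1 2 1 2 1 2 1 0 1 0 1 0 1 0 1 0 1 0]
  -> pairs=21 depth=9 groups=6 -> yes
String 3 '((())()()()()(()())())()((()()()))()()()': depth seq [1 2 3 2 1 2 1 2 1 2 1 2 1 2 3 2 3 2 1 2 1 0 1 0 1 2 3 2 3 2 3 2 1 0 1 0 1 0 1 0]
  -> pairs=20 depth=3 groups=6 -> no
String 4 '()()((()())())()()(())(()(()((())()())))()()': depth seq [1 0 1 0 1 2 3 2 3 2 1 2 1 0 1 0 1 0 1 2 1 0 1 2 1 2 3 2 3 4 5 4 3 4 3 4 3 2 1 0 1 0 1 0]
  -> pairs=22 depth=5 groups=9 -> no

Answer: no yes no no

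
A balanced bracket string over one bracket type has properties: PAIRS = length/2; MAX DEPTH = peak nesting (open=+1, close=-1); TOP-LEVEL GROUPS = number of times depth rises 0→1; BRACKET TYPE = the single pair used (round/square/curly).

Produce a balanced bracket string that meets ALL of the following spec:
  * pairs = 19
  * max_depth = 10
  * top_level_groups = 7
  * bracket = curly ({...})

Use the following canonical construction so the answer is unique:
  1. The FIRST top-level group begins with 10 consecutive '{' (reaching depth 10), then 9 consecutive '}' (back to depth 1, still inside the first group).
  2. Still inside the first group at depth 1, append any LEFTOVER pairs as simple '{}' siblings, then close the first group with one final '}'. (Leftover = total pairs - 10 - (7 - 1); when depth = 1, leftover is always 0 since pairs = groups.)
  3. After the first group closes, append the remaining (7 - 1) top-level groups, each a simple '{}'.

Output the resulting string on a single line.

Answer: {{{{{{{{{{}}}}}}}}}{}{}{}}{}{}{}{}{}{}

Derivation:
Spec: pairs=19 depth=10 groups=7
Leftover pairs = 19 - 10 - (7-1) = 3
First group: deep chain of depth 10 + 3 sibling pairs
Remaining 6 groups: simple '{}' each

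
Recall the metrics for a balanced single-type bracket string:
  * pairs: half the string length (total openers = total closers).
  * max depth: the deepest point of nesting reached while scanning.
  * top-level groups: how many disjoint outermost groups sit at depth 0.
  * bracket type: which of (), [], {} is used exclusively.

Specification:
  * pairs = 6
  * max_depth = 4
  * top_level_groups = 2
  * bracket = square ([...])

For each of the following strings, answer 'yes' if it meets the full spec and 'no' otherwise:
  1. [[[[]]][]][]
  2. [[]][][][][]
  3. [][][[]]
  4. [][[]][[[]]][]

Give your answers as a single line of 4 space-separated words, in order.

Answer: yes no no no

Derivation:
String 1 '[[[[]]][]][]': depth seq [1 2 3 4 3 2 1 2 1 0 1 0]
  -> pairs=6 depth=4 groups=2 -> yes
String 2 '[[]][][][][]': depth seq [1 2 1 0 1 0 1 0 1 0 1 0]
  -> pairs=6 depth=2 groups=5 -> no
String 3 '[][][[]]': depth seq [1 0 1 0 1 2 1 0]
  -> pairs=4 depth=2 groups=3 -> no
String 4 '[][[]][[[]]][]': depth seq [1 0 1 2 1 0 1 2 3 2 1 0 1 0]
  -> pairs=7 depth=3 groups=4 -> no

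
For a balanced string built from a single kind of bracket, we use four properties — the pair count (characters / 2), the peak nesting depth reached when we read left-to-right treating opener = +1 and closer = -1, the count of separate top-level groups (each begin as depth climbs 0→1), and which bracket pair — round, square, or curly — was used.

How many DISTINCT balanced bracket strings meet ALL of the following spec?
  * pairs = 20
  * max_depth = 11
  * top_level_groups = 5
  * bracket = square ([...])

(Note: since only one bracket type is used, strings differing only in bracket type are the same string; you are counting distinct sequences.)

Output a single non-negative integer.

Spec: pairs=20 depth=11 groups=5
Count(depth <= 11) = 463817035
Count(depth <= 10) = 463034440
Count(depth == 11) = 463817035 - 463034440 = 782595

Answer: 782595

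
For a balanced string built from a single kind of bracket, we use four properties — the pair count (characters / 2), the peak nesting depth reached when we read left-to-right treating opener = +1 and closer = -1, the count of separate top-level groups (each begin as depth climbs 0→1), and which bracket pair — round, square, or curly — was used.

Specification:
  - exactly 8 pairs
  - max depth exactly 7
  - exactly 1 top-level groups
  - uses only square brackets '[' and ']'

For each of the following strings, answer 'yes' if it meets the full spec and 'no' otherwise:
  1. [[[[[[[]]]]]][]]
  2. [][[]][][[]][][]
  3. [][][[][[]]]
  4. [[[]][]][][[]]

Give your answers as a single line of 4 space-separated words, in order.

String 1 '[[[[[[[]]]]]][]]': depth seq [1 2 3 4 5 6 7 6 5 4 3 2 1 2 1 0]
  -> pairs=8 depth=7 groups=1 -> yes
String 2 '[][[]][][[]][][]': depth seq [1 0 1 2 1 0 1 0 1 2 1 0 1 0 1 0]
  -> pairs=8 depth=2 groups=6 -> no
String 3 '[][][[][[]]]': depth seq [1 0 1 0 1 2 1 2 3 2 1 0]
  -> pairs=6 depth=3 groups=3 -> no
String 4 '[[[]][]][][[]]': depth seq [1 2 3 2 1 2 1 0 1 0 1 2 1 0]
  -> pairs=7 depth=3 groups=3 -> no

Answer: yes no no no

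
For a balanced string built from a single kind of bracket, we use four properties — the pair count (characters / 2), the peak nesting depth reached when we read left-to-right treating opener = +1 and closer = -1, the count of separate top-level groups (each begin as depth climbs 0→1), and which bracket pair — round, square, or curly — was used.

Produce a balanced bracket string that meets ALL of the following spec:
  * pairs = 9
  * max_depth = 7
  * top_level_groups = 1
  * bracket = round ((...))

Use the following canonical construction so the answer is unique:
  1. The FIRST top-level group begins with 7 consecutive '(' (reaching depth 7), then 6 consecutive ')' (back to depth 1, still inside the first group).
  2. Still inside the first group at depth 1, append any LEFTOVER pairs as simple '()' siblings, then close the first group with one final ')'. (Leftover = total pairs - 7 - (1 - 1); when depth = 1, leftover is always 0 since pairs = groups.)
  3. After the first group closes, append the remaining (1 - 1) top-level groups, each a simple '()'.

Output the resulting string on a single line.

Spec: pairs=9 depth=7 groups=1
Leftover pairs = 9 - 7 - (1-1) = 2
First group: deep chain of depth 7 + 2 sibling pairs
Remaining 0 groups: simple '()' each

Answer: ((((((())))))()())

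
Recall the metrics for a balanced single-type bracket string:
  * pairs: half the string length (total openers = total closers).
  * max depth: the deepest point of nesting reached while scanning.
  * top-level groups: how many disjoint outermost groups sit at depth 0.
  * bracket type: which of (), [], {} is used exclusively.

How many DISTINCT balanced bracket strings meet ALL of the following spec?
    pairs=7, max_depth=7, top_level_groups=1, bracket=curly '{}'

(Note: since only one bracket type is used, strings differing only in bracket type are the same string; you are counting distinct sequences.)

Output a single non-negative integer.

Answer: 1

Derivation:
Spec: pairs=7 depth=7 groups=1
Count(depth <= 7) = 132
Count(depth <= 6) = 131
Count(depth == 7) = 132 - 131 = 1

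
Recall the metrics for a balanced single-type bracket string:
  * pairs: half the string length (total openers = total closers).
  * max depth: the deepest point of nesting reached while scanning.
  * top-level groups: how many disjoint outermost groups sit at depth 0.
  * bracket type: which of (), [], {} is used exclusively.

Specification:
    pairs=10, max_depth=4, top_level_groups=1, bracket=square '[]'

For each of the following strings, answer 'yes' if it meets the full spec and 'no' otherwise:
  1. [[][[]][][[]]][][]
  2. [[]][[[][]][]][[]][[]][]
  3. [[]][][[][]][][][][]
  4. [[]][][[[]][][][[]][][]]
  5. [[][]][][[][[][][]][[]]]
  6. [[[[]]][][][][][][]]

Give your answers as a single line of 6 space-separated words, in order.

String 1 '[[][[]][][[]]][][]': depth seq [1 2 1 2 3 2 1 2 1 2 3 2 1 0 1 0 1 0]
  -> pairs=9 depth=3 groups=3 -> no
String 2 '[[]][[[][]][]][[]][[]][]': depth seq [1 2 1 0 1 2 3 2 3 2 1 2 1 0 1 2 1 0 1 2 1 0 1 0]
  -> pairs=12 depth=3 groups=5 -> no
String 3 '[[]][][[][]][][][][]': depth seq [1 2 1 0 1 0 1 2 1 2 1 0 1 0 1 0 1 0 1 0]
  -> pairs=10 depth=2 groups=7 -> no
String 4 '[[]][][[[]][][][[]][][]]': depth seq [1 2 1 0 1 0 1 2 3 2 1 2 1 2 1 2 3 2 1 2 1 2 1 0]
  -> pairs=12 depth=3 groups=3 -> no
String 5 '[[][]][][[][[][][]][[]]]': depth seq [1 2 1 2 1 0 1 0 1 2 1 2 3 2 3 2 3 2 1 2 3 2 1 0]
  -> pairs=12 depth=3 groups=3 -> no
String 6 '[[[[]]][][][][][][]]': depth seq [1 2 3 4 3 2 1 2 1 2 1 2 1 2 1 2 1 2 1 0]
  -> pairs=10 depth=4 groups=1 -> yes

Answer: no no no no no yes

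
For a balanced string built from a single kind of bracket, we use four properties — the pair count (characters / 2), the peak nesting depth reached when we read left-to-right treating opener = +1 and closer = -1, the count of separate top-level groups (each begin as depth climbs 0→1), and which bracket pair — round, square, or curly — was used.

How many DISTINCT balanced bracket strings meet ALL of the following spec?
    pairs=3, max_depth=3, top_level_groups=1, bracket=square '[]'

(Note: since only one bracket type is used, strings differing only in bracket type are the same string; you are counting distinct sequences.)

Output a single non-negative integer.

Spec: pairs=3 depth=3 groups=1
Count(depth <= 3) = 2
Count(depth <= 2) = 1
Count(depth == 3) = 2 - 1 = 1

Answer: 1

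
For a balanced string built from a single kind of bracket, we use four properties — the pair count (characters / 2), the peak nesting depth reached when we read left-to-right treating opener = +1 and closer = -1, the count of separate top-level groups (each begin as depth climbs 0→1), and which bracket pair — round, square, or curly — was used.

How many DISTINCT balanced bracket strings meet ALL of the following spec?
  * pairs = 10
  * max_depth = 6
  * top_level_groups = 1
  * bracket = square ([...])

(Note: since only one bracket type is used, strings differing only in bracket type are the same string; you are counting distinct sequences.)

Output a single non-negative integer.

Spec: pairs=10 depth=6 groups=1
Count(depth <= 6) = 4334
Count(depth <= 5) = 3281
Count(depth == 6) = 4334 - 3281 = 1053

Answer: 1053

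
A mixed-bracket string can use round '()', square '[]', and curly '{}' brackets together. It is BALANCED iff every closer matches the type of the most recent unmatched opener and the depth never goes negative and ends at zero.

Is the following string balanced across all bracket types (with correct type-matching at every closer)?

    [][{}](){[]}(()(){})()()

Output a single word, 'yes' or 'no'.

Answer: yes

Derivation:
pos 0: push '['; stack = [
pos 1: ']' matches '['; pop; stack = (empty)
pos 2: push '['; stack = [
pos 3: push '{'; stack = [{
pos 4: '}' matches '{'; pop; stack = [
pos 5: ']' matches '['; pop; stack = (empty)
pos 6: push '('; stack = (
pos 7: ')' matches '('; pop; stack = (empty)
pos 8: push '{'; stack = {
pos 9: push '['; stack = {[
pos 10: ']' matches '['; pop; stack = {
pos 11: '}' matches '{'; pop; stack = (empty)
pos 12: push '('; stack = (
pos 13: push '('; stack = ((
pos 14: ')' matches '('; pop; stack = (
pos 15: push '('; stack = ((
pos 16: ')' matches '('; pop; stack = (
pos 17: push '{'; stack = ({
pos 18: '}' matches '{'; pop; stack = (
pos 19: ')' matches '('; pop; stack = (empty)
pos 20: push '('; stack = (
pos 21: ')' matches '('; pop; stack = (empty)
pos 22: push '('; stack = (
pos 23: ')' matches '('; pop; stack = (empty)
end: stack empty → VALID
Verdict: properly nested → yes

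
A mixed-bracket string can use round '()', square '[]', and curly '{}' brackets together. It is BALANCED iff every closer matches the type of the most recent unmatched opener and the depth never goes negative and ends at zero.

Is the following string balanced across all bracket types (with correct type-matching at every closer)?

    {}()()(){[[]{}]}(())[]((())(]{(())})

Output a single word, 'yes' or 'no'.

pos 0: push '{'; stack = {
pos 1: '}' matches '{'; pop; stack = (empty)
pos 2: push '('; stack = (
pos 3: ')' matches '('; pop; stack = (empty)
pos 4: push '('; stack = (
pos 5: ')' matches '('; pop; stack = (empty)
pos 6: push '('; stack = (
pos 7: ')' matches '('; pop; stack = (empty)
pos 8: push '{'; stack = {
pos 9: push '['; stack = {[
pos 10: push '['; stack = {[[
pos 11: ']' matches '['; pop; stack = {[
pos 12: push '{'; stack = {[{
pos 13: '}' matches '{'; pop; stack = {[
pos 14: ']' matches '['; pop; stack = {
pos 15: '}' matches '{'; pop; stack = (empty)
pos 16: push '('; stack = (
pos 17: push '('; stack = ((
pos 18: ')' matches '('; pop; stack = (
pos 19: ')' matches '('; pop; stack = (empty)
pos 20: push '['; stack = [
pos 21: ']' matches '['; pop; stack = (empty)
pos 22: push '('; stack = (
pos 23: push '('; stack = ((
pos 24: push '('; stack = (((
pos 25: ')' matches '('; pop; stack = ((
pos 26: ')' matches '('; pop; stack = (
pos 27: push '('; stack = ((
pos 28: saw closer ']' but top of stack is '(' (expected ')') → INVALID
Verdict: type mismatch at position 28: ']' closes '(' → no

Answer: no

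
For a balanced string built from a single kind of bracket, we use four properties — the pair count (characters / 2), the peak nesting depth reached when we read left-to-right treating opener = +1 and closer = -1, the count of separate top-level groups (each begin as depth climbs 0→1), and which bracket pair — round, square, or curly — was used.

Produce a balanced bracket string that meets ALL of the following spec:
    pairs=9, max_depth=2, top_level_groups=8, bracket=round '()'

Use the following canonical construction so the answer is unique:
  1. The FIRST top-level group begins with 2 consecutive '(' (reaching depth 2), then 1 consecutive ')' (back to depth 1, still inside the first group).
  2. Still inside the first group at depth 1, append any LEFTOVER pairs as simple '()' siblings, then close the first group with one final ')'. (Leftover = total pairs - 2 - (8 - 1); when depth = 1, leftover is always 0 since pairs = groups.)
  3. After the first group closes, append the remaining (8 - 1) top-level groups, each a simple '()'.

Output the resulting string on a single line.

Answer: (())()()()()()()()

Derivation:
Spec: pairs=9 depth=2 groups=8
Leftover pairs = 9 - 2 - (8-1) = 0
First group: deep chain of depth 2 + 0 sibling pairs
Remaining 7 groups: simple '()' each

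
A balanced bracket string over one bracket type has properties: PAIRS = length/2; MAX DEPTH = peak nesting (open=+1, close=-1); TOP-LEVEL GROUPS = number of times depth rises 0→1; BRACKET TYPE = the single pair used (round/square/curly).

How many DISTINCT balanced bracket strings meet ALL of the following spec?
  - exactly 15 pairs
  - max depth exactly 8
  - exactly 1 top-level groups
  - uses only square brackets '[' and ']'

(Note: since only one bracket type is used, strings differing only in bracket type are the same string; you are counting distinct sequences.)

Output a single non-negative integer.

Answer: 328185

Derivation:
Spec: pairs=15 depth=8 groups=1
Count(depth <= 8) = 2473785
Count(depth <= 7) = 2145600
Count(depth == 8) = 2473785 - 2145600 = 328185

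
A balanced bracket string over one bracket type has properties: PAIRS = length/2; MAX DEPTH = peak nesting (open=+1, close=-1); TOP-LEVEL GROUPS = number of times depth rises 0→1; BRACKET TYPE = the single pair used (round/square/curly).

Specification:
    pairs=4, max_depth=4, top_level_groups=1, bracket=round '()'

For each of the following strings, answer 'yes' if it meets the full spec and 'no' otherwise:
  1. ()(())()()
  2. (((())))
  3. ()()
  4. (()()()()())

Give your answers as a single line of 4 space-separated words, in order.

Answer: no yes no no

Derivation:
String 1 '()(())()()': depth seq [1 0 1 2 1 0 1 0 1 0]
  -> pairs=5 depth=2 groups=4 -> no
String 2 '(((())))': depth seq [1 2 3 4 3 2 1 0]
  -> pairs=4 depth=4 groups=1 -> yes
String 3 '()()': depth seq [1 0 1 0]
  -> pairs=2 depth=1 groups=2 -> no
String 4 '(()()()()())': depth seq [1 2 1 2 1 2 1 2 1 2 1 0]
  -> pairs=6 depth=2 groups=1 -> no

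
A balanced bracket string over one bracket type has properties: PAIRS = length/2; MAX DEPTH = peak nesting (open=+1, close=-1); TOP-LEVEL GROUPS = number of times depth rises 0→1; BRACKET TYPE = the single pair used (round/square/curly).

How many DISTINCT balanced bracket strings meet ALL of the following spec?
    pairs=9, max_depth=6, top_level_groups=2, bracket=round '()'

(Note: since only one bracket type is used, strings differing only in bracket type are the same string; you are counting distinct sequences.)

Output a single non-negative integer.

Spec: pairs=9 depth=6 groups=2
Count(depth <= 6) = 1404
Count(depth <= 5) = 1278
Count(depth == 6) = 1404 - 1278 = 126

Answer: 126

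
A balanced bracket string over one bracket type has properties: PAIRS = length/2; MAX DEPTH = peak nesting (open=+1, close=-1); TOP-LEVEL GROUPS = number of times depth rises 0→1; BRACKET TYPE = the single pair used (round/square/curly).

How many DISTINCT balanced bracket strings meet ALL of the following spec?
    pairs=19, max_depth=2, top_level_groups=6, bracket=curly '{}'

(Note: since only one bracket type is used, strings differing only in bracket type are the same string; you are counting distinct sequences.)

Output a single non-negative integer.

Answer: 8568

Derivation:
Spec: pairs=19 depth=2 groups=6
Count(depth <= 2) = 8568
Count(depth <= 1) = 0
Count(depth == 2) = 8568 - 0 = 8568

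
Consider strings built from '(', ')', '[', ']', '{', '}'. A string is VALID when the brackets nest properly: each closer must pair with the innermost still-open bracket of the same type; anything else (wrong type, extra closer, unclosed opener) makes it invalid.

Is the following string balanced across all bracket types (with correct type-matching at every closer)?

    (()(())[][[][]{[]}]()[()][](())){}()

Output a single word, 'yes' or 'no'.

Answer: yes

Derivation:
pos 0: push '('; stack = (
pos 1: push '('; stack = ((
pos 2: ')' matches '('; pop; stack = (
pos 3: push '('; stack = ((
pos 4: push '('; stack = (((
pos 5: ')' matches '('; pop; stack = ((
pos 6: ')' matches '('; pop; stack = (
pos 7: push '['; stack = ([
pos 8: ']' matches '['; pop; stack = (
pos 9: push '['; stack = ([
pos 10: push '['; stack = ([[
pos 11: ']' matches '['; pop; stack = ([
pos 12: push '['; stack = ([[
pos 13: ']' matches '['; pop; stack = ([
pos 14: push '{'; stack = ([{
pos 15: push '['; stack = ([{[
pos 16: ']' matches '['; pop; stack = ([{
pos 17: '}' matches '{'; pop; stack = ([
pos 18: ']' matches '['; pop; stack = (
pos 19: push '('; stack = ((
pos 20: ')' matches '('; pop; stack = (
pos 21: push '['; stack = ([
pos 22: push '('; stack = ([(
pos 23: ')' matches '('; pop; stack = ([
pos 24: ']' matches '['; pop; stack = (
pos 25: push '['; stack = ([
pos 26: ']' matches '['; pop; stack = (
pos 27: push '('; stack = ((
pos 28: push '('; stack = (((
pos 29: ')' matches '('; pop; stack = ((
pos 30: ')' matches '('; pop; stack = (
pos 31: ')' matches '('; pop; stack = (empty)
pos 32: push '{'; stack = {
pos 33: '}' matches '{'; pop; stack = (empty)
pos 34: push '('; stack = (
pos 35: ')' matches '('; pop; stack = (empty)
end: stack empty → VALID
Verdict: properly nested → yes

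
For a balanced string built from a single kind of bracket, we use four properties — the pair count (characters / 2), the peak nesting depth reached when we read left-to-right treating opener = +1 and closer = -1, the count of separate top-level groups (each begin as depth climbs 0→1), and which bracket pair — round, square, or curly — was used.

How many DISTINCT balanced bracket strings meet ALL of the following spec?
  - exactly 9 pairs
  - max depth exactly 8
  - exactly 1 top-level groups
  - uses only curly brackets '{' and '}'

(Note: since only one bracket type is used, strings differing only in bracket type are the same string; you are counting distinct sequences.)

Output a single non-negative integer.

Answer: 13

Derivation:
Spec: pairs=9 depth=8 groups=1
Count(depth <= 8) = 1429
Count(depth <= 7) = 1416
Count(depth == 8) = 1429 - 1416 = 13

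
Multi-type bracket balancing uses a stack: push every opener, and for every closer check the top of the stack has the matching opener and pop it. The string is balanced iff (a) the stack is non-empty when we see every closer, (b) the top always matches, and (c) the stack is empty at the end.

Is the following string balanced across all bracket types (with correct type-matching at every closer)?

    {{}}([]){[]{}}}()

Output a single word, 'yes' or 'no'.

Answer: no

Derivation:
pos 0: push '{'; stack = {
pos 1: push '{'; stack = {{
pos 2: '}' matches '{'; pop; stack = {
pos 3: '}' matches '{'; pop; stack = (empty)
pos 4: push '('; stack = (
pos 5: push '['; stack = ([
pos 6: ']' matches '['; pop; stack = (
pos 7: ')' matches '('; pop; stack = (empty)
pos 8: push '{'; stack = {
pos 9: push '['; stack = {[
pos 10: ']' matches '['; pop; stack = {
pos 11: push '{'; stack = {{
pos 12: '}' matches '{'; pop; stack = {
pos 13: '}' matches '{'; pop; stack = (empty)
pos 14: saw closer '}' but stack is empty → INVALID
Verdict: unmatched closer '}' at position 14 → no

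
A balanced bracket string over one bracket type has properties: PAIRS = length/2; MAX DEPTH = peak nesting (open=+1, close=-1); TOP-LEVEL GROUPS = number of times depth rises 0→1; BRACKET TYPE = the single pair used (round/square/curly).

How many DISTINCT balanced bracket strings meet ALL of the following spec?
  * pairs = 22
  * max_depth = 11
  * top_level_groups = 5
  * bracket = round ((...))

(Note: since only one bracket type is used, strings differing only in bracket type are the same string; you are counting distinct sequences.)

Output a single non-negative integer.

Spec: pairs=22 depth=11 groups=5
Count(depth <= 11) = 6532015890
Count(depth <= 10) = 6503164770
Count(depth == 11) = 6532015890 - 6503164770 = 28851120

Answer: 28851120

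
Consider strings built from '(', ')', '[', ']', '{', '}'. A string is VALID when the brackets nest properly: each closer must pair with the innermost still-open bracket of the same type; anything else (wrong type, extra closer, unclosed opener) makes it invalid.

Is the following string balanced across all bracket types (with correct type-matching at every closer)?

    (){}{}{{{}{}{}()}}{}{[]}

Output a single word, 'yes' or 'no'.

Answer: yes

Derivation:
pos 0: push '('; stack = (
pos 1: ')' matches '('; pop; stack = (empty)
pos 2: push '{'; stack = {
pos 3: '}' matches '{'; pop; stack = (empty)
pos 4: push '{'; stack = {
pos 5: '}' matches '{'; pop; stack = (empty)
pos 6: push '{'; stack = {
pos 7: push '{'; stack = {{
pos 8: push '{'; stack = {{{
pos 9: '}' matches '{'; pop; stack = {{
pos 10: push '{'; stack = {{{
pos 11: '}' matches '{'; pop; stack = {{
pos 12: push '{'; stack = {{{
pos 13: '}' matches '{'; pop; stack = {{
pos 14: push '('; stack = {{(
pos 15: ')' matches '('; pop; stack = {{
pos 16: '}' matches '{'; pop; stack = {
pos 17: '}' matches '{'; pop; stack = (empty)
pos 18: push '{'; stack = {
pos 19: '}' matches '{'; pop; stack = (empty)
pos 20: push '{'; stack = {
pos 21: push '['; stack = {[
pos 22: ']' matches '['; pop; stack = {
pos 23: '}' matches '{'; pop; stack = (empty)
end: stack empty → VALID
Verdict: properly nested → yes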